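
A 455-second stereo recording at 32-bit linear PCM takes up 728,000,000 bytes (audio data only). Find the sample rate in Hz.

Bytes = sample_rate × seconds × bytes_per_sample × channels.
sample_rate = 728,000,000 / (455 × 4 × 2) = 728,000,000 / 3,640 = 200,000 Hz.

200,000 Hz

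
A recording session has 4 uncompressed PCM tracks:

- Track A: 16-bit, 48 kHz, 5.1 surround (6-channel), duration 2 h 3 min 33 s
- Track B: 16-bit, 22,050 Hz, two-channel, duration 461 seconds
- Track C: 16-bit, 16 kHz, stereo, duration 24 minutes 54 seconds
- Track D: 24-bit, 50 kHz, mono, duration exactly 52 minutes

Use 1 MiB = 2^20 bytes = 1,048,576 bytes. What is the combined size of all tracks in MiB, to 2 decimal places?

Track A: 2 h 3 min 33 s = 7,413 s; 48,000 × 7,413 × 2 × 6 = 4,269,888,000 bytes.
Track B: 22,050 × 461 × 2 × 2 = 40,660,200 bytes.
Track C: 24 minutes 54 seconds = 1,494 s; 16,000 × 1,494 × 2 × 2 = 95,616,000 bytes.
Track D: exactly 52 minutes = 3,120 s; 50,000 × 3,120 × 3 × 1 = 468,000,000 bytes.
Total = 4,874,164,200 bytes = 4648.37 MiB.

4648.37 MiB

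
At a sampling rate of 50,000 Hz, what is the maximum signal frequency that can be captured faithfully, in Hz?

Nyquist frequency = sample rate / 2 = 50,000 / 2 = 25,000 Hz.

25,000 Hz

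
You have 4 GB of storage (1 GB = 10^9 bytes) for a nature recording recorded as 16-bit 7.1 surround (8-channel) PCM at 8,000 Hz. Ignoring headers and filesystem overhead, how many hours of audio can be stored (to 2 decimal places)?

8.68 hours

Uncompressed byte rate = 8,000 × 2 × 8 = 128,000 bytes/s.
Capacity = 4 × 1,000,000,000 = 4,000,000,000 bytes.
4,000,000,000 / 128,000 ≈ 31250 s → 8.68 hours.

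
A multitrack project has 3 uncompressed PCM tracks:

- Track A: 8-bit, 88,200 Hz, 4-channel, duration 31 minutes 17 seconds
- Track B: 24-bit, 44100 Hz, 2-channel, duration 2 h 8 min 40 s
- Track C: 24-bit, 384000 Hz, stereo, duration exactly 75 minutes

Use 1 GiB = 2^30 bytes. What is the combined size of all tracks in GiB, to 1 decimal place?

Track A: 31 minutes 17 seconds = 1,877 s; 88,200 × 1,877 × 1 × 4 = 662,205,600 bytes.
Track B: 2 h 8 min 40 s = 7,720 s; 44,100 × 7,720 × 3 × 2 = 2,042,712,000 bytes.
Track C: exactly 75 minutes = 4,500 s; 384,000 × 4,500 × 3 × 2 = 10,368,000,000 bytes.
Total = 13,072,917,600 bytes = 12.2 GiB.

12.2 GiB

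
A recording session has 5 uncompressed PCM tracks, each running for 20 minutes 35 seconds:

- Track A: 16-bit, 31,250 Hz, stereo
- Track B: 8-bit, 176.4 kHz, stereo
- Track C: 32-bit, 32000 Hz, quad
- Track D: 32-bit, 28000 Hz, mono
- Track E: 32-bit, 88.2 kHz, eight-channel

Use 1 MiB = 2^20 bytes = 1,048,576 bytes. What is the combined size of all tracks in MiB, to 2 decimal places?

20 minutes 35 seconds = 1,235 s.
Track A: 31,250 × 1,235 × 2 × 2 = 154,375,000 bytes.
Track B: 176,400 × 1,235 × 1 × 2 = 435,708,000 bytes.
Track C: 32,000 × 1,235 × 4 × 4 = 632,320,000 bytes.
Track D: 28,000 × 1,235 × 4 × 1 = 138,320,000 bytes.
Track E: 88,200 × 1,235 × 4 × 8 = 3,485,664,000 bytes.
Total = 4,846,387,000 bytes = 4621.87 MiB.

4621.87 MiB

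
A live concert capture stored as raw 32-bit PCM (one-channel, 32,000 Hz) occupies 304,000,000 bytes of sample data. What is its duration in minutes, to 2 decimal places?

39.58 minutes

Byte rate = 32,000 × 4 × 1 = 128,000 bytes/s.
Duration = 304,000,000 / 128,000 = 2,375 s.
2,375 s / 60 = 39.58 minutes.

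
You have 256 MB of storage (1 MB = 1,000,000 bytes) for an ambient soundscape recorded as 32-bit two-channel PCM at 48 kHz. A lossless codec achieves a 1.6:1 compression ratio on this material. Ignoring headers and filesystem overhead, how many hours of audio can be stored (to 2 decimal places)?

Uncompressed byte rate = 48,000 × 4 × 2 = 384,000 bytes/s.
After 1.6:1 compression, effective rate ≈ 240000 bytes/s.
Capacity = 256 × 1,000,000 = 256,000,000 bytes.
256,000,000 / effective rate ≈ 1066.67 s → 0.30 hours.

0.30 hours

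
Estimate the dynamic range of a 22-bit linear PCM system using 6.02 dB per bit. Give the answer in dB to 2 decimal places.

132.44 dB

22 × 6.02 = 132.44 dB.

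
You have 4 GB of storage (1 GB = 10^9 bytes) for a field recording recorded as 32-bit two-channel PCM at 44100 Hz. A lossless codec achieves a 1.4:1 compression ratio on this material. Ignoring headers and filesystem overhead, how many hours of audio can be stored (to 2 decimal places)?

4.41 hours

Uncompressed byte rate = 44,100 × 4 × 2 = 352,800 bytes/s.
After 1.4:1 compression, effective rate ≈ 252000 bytes/s.
Capacity = 4 × 1,000,000,000 = 4,000,000,000 bytes.
4,000,000,000 / effective rate ≈ 15873.02 s → 4.41 hours.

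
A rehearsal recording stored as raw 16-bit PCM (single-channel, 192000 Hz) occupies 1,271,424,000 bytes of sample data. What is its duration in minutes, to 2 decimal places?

Byte rate = 192,000 × 2 × 1 = 384,000 bytes/s.
Duration = 1,271,424,000 / 384,000 = 3,311 s.
3,311 s / 60 = 55.18 minutes.

55.18 minutes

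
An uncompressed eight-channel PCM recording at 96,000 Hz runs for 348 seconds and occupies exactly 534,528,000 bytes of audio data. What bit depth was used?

Bytes per sample = 534,528,000 / (96,000 × 348 × 8) = 534,528,000 / 267,264,000 = 2.
Bit depth = 2 × 8 = 16 bits.

16 bits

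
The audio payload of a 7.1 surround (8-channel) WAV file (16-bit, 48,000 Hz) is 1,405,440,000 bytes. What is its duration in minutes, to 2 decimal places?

Byte rate = 48,000 × 2 × 8 = 768,000 bytes/s.
Duration = 1,405,440,000 / 768,000 = 1,830 s.
1,830 s / 60 = 30.50 minutes.

30.50 minutes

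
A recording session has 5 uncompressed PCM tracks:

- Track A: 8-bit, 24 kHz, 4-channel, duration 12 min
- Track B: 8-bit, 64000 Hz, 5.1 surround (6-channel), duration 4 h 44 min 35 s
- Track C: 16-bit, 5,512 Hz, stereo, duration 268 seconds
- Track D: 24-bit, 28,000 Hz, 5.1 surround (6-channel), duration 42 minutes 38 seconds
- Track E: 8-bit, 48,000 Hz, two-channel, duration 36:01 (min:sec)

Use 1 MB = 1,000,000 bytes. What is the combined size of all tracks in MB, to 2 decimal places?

8128.52 MB

Track A: 12 min = 720 s; 24,000 × 720 × 1 × 4 = 69,120,000 bytes.
Track B: 4 h 44 min 35 s = 17,075 s; 64,000 × 17,075 × 1 × 6 = 6,556,800,000 bytes.
Track C: 5,512 × 268 × 2 × 2 = 5,908,864 bytes.
Track D: 42 minutes 38 seconds = 2,558 s; 28,000 × 2,558 × 3 × 6 = 1,289,232,000 bytes.
Track E: 36:01 (min:sec) = 2,161 s; 48,000 × 2,161 × 1 × 2 = 207,456,000 bytes.
Total = 8,128,516,864 bytes = 8128.52 MB.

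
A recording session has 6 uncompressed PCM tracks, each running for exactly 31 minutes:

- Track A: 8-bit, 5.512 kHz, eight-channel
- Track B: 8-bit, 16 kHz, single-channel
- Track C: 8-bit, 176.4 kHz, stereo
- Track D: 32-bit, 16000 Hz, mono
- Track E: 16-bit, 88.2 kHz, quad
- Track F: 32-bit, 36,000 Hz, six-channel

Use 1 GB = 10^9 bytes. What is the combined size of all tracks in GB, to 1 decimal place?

3.8 GB

exactly 31 minutes = 1,860 s.
Track A: 5,512 × 1,860 × 1 × 8 = 82,018,560 bytes.
Track B: 16,000 × 1,860 × 1 × 1 = 29,760,000 bytes.
Track C: 176,400 × 1,860 × 1 × 2 = 656,208,000 bytes.
Track D: 16,000 × 1,860 × 4 × 1 = 119,040,000 bytes.
Track E: 88,200 × 1,860 × 2 × 4 = 1,312,416,000 bytes.
Track F: 36,000 × 1,860 × 4 × 6 = 1,607,040,000 bytes.
Total = 3,806,482,560 bytes = 3.8 GB.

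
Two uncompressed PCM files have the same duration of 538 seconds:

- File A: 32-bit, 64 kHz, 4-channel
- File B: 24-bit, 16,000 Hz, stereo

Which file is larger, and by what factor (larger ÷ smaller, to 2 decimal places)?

File A, by a factor of 10.67

File A: 64,000 × 4 × 4 = 1,024,000 bytes/s.
File B: 16,000 × 3 × 2 = 96,000 bytes/s.
File A is larger; ratio = 550,912,000 / 51,648,000 = 10.67.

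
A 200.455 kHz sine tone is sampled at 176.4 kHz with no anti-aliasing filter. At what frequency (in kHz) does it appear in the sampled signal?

24.055 kHz

Nyquist = 176,400/2 = 88,200 Hz; 200,455 Hz exceeds it.
Alias = |200,455 − 1×176,400| = |200,455 − 176,400| = 24,055 Hz = 24.055 kHz.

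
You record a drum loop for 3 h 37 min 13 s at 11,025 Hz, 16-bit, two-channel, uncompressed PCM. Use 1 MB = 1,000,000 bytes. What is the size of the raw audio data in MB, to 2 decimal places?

574.76 MB

Duration = 3 h 37 min 13 s = 13,033 s.
Bytes = 11,025 samples/s × 13,033 s × 2 bytes/sample × 2 ch = 574,755,300 bytes.
574,755,300 / 1,000,000 = 574.76 MB.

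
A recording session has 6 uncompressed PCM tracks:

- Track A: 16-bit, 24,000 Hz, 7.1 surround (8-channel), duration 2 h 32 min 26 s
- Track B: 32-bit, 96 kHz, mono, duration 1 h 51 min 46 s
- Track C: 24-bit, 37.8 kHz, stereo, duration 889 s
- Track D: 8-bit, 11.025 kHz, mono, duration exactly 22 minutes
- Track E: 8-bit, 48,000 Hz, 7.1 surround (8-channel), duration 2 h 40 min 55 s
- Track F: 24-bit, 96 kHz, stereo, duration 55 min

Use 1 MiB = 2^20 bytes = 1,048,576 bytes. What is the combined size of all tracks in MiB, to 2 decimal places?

Track A: 2 h 32 min 26 s = 9,146 s; 24,000 × 9,146 × 2 × 8 = 3,512,064,000 bytes.
Track B: 1 h 51 min 46 s = 6,706 s; 96,000 × 6,706 × 4 × 1 = 2,575,104,000 bytes.
Track C: 37,800 × 889 × 3 × 2 = 201,625,200 bytes.
Track D: exactly 22 minutes = 1,320 s; 11,025 × 1,320 × 1 × 1 = 14,553,000 bytes.
Track E: 2 h 40 min 55 s = 9,655 s; 48,000 × 9,655 × 1 × 8 = 3,707,520,000 bytes.
Track F: 55 min = 3,300 s; 96,000 × 3,300 × 3 × 2 = 1,900,800,000 bytes.
Total = 11,911,666,200 bytes = 11359.85 MiB.

11359.85 MiB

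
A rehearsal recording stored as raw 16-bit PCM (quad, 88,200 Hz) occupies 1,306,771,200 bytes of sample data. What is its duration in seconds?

Byte rate = 88,200 × 2 × 4 = 705,600 bytes/s.
Duration = 1,306,771,200 / 705,600 = 1,852 s.

1,852 seconds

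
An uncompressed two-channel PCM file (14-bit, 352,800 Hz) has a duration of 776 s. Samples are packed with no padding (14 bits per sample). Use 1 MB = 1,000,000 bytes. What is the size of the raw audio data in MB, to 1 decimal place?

958.2 MB

Bits = 352,800 × 776 × 14 × 2 = 7,665,638,400 bits = 958,204,800 bytes.
958,204,800 / 1,000,000 = 958.2 MB.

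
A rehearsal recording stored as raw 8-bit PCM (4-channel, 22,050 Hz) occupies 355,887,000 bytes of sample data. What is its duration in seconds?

Byte rate = 22,050 × 1 × 4 = 88,200 bytes/s.
Duration = 355,887,000 / 88,200 = 4,035 s.

4,035 seconds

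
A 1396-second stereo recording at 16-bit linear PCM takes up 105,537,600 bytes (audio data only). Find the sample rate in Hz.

18,900 Hz

Bytes = sample_rate × seconds × bytes_per_sample × channels.
sample_rate = 105,537,600 / (1,396 × 2 × 2) = 105,537,600 / 5,584 = 18,900 Hz.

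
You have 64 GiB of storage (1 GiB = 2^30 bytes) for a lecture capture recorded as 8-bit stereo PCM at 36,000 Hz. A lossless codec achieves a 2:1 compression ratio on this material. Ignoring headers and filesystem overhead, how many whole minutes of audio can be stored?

31,814 minutes

Uncompressed byte rate = 36,000 × 1 × 2 = 72,000 bytes/s.
After 2:1 compression, effective rate ≈ 36000 bytes/s.
Capacity = 64 × 1,073,741,824 = 68,719,476,736 bytes.
68,719,476,736 / effective rate ≈ 1908874.35 s → 31,814 minutes.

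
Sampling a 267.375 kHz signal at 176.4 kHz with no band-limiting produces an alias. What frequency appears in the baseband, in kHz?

85.425 kHz

Nyquist = 176,400/2 = 88,200 Hz; 267,375 Hz exceeds it.
Alias = |267,375 − 2×176,400| = |267,375 − 352,800| = 85,425 Hz = 85.425 kHz.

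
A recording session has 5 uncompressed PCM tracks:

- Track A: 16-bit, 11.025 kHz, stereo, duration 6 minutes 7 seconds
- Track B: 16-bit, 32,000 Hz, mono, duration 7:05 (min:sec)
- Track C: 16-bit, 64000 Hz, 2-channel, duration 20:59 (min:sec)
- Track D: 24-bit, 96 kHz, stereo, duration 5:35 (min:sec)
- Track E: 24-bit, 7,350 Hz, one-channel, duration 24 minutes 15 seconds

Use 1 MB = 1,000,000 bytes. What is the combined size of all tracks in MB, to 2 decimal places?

590.73 MB

Track A: 6 minutes 7 seconds = 367 s; 11,025 × 367 × 2 × 2 = 16,184,700 bytes.
Track B: 7:05 (min:sec) = 425 s; 32,000 × 425 × 2 × 1 = 27,200,000 bytes.
Track C: 20:59 (min:sec) = 1,259 s; 64,000 × 1,259 × 2 × 2 = 322,304,000 bytes.
Track D: 5:35 (min:sec) = 335 s; 96,000 × 335 × 3 × 2 = 192,960,000 bytes.
Track E: 24 minutes 15 seconds = 1,455 s; 7,350 × 1,455 × 3 × 1 = 32,082,750 bytes.
Total = 590,731,450 bytes = 590.73 MB.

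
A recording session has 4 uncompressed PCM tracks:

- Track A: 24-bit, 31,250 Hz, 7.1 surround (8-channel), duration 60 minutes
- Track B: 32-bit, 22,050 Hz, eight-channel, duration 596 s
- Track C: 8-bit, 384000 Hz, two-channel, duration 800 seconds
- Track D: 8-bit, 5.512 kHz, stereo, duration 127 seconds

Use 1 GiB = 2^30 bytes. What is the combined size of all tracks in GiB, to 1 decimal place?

3.5 GiB

Track A: 60 minutes = 3,600 s; 31,250 × 3,600 × 3 × 8 = 2,700,000,000 bytes.
Track B: 22,050 × 596 × 4 × 8 = 420,537,600 bytes.
Track C: 384,000 × 800 × 1 × 2 = 614,400,000 bytes.
Track D: 5,512 × 127 × 1 × 2 = 1,400,048 bytes.
Total = 3,736,337,648 bytes = 3.5 GiB.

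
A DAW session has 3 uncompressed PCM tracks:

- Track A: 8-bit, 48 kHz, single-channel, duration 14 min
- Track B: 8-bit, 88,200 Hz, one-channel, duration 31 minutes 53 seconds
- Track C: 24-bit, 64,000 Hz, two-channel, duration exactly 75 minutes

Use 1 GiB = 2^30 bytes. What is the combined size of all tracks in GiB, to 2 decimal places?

1.80 GiB

Track A: 14 min = 840 s; 48,000 × 840 × 1 × 1 = 40,320,000 bytes.
Track B: 31 minutes 53 seconds = 1,913 s; 88,200 × 1,913 × 1 × 1 = 168,726,600 bytes.
Track C: exactly 75 minutes = 4,500 s; 64,000 × 4,500 × 3 × 2 = 1,728,000,000 bytes.
Total = 1,937,046,600 bytes = 1.80 GiB.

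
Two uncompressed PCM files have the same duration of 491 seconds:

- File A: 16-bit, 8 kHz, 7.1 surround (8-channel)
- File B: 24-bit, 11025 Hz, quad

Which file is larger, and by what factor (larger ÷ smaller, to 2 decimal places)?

File A: 8,000 × 2 × 8 = 128,000 bytes/s.
File B: 11,025 × 3 × 4 = 132,300 bytes/s.
File B is larger; ratio = 64,959,300 / 62,848,000 = 1.03.

File B, by a factor of 1.03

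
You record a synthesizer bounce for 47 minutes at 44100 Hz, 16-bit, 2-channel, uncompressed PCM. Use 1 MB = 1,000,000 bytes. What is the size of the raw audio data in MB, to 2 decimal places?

497.45 MB

Duration = 47 minutes = 2,820 s.
Bytes = 44,100 samples/s × 2,820 s × 2 bytes/sample × 2 ch = 497,448,000 bytes.
497,448,000 / 1,000,000 = 497.45 MB.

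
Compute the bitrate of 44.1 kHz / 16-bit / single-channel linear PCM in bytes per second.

88,200 bytes/s

Bit rate = 44,100 × 16 × 1 = 705,600 bits/s.
705,600 / 8 = 88,200 bytes/s.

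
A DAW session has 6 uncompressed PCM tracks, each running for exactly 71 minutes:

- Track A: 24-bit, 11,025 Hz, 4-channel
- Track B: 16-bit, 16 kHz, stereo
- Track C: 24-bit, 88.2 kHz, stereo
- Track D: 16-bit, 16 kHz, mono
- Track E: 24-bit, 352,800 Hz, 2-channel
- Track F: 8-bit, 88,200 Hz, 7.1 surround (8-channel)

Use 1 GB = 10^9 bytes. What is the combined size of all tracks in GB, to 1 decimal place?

15.3 GB

exactly 71 minutes = 4,260 s.
Track A: 11,025 × 4,260 × 3 × 4 = 563,598,000 bytes.
Track B: 16,000 × 4,260 × 2 × 2 = 272,640,000 bytes.
Track C: 88,200 × 4,260 × 3 × 2 = 2,254,392,000 bytes.
Track D: 16,000 × 4,260 × 2 × 1 = 136,320,000 bytes.
Track E: 352,800 × 4,260 × 3 × 2 = 9,017,568,000 bytes.
Track F: 88,200 × 4,260 × 1 × 8 = 3,005,856,000 bytes.
Total = 15,250,374,000 bytes = 15.3 GB.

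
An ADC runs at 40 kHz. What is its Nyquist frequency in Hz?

Nyquist frequency = sample rate / 2 = 40,000 / 2 = 20,000 Hz.

20,000 Hz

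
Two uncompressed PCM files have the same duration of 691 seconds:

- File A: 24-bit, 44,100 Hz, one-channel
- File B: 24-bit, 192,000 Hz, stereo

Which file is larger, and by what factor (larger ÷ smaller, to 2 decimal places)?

File A: 44,100 × 3 × 1 = 132,300 bytes/s.
File B: 192,000 × 3 × 2 = 1,152,000 bytes/s.
File B is larger; ratio = 796,032,000 / 91,419,300 = 8.71.

File B, by a factor of 8.71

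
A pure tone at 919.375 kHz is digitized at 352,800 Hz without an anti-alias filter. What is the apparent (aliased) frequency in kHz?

139.025 kHz

Nyquist = 352,800/2 = 176,400 Hz; 919,375 Hz exceeds it.
Alias = |919,375 − 3×352,800| = |919,375 − 1,058,400| = 139,025 Hz = 139.025 kHz.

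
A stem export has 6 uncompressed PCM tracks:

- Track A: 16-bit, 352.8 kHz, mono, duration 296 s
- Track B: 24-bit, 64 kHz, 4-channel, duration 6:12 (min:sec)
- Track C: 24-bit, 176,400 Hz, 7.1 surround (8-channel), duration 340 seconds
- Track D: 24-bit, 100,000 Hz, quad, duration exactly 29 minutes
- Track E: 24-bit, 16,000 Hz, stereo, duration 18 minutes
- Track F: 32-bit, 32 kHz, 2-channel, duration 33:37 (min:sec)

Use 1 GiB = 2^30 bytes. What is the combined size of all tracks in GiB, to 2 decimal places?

4.32 GiB

Track A: 352,800 × 296 × 2 × 1 = 208,857,600 bytes.
Track B: 6:12 (min:sec) = 372 s; 64,000 × 372 × 3 × 4 = 285,696,000 bytes.
Track C: 176,400 × 340 × 3 × 8 = 1,439,424,000 bytes.
Track D: exactly 29 minutes = 1,740 s; 100,000 × 1,740 × 3 × 4 = 2,088,000,000 bytes.
Track E: 18 minutes = 1,080 s; 16,000 × 1,080 × 3 × 2 = 103,680,000 bytes.
Track F: 33:37 (min:sec) = 2,017 s; 32,000 × 2,017 × 4 × 2 = 516,352,000 bytes.
Total = 4,642,009,600 bytes = 4.32 GiB.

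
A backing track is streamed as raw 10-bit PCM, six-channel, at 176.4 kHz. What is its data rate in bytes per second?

Bit rate = 176,400 × 10 × 6 = 10,584,000 bits/s.
10,584,000 / 8 = 1,323,000 bytes/s.

1,323,000 bytes/s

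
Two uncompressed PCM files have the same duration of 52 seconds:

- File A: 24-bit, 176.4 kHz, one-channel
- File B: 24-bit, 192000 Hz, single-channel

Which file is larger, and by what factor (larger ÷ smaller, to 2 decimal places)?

File B, by a factor of 1.09

File A: 176,400 × 3 × 1 = 529,200 bytes/s.
File B: 192,000 × 3 × 1 = 576,000 bytes/s.
File B is larger; ratio = 29,952,000 / 27,518,400 = 1.09.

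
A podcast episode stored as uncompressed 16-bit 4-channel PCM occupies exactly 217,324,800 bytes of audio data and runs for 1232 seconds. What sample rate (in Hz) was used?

Bytes = sample_rate × seconds × bytes_per_sample × channels.
sample_rate = 217,324,800 / (1,232 × 2 × 4) = 217,324,800 / 9,856 = 22,050 Hz.

22,050 Hz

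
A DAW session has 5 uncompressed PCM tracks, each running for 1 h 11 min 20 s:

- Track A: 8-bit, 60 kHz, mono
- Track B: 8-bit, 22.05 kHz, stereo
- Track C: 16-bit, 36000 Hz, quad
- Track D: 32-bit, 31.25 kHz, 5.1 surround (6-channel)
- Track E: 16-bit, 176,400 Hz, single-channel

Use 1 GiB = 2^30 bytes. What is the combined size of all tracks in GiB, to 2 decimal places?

1 h 11 min 20 s = 4,280 s.
Track A: 60,000 × 4,280 × 1 × 1 = 256,800,000 bytes.
Track B: 22,050 × 4,280 × 1 × 2 = 188,748,000 bytes.
Track C: 36,000 × 4,280 × 2 × 4 = 1,232,640,000 bytes.
Track D: 31,250 × 4,280 × 4 × 6 = 3,210,000,000 bytes.
Track E: 176,400 × 4,280 × 2 × 1 = 1,509,984,000 bytes.
Total = 6,398,172,000 bytes = 5.96 GiB.

5.96 GiB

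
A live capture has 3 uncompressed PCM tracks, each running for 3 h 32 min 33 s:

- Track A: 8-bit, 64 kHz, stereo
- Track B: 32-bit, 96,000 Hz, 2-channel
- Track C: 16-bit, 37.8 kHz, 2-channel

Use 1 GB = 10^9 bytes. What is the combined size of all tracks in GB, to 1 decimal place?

3 h 32 min 33 s = 12,753 s.
Track A: 64,000 × 12,753 × 1 × 2 = 1,632,384,000 bytes.
Track B: 96,000 × 12,753 × 4 × 2 = 9,794,304,000 bytes.
Track C: 37,800 × 12,753 × 2 × 2 = 1,928,253,600 bytes.
Total = 13,354,941,600 bytes = 13.4 GB.

13.4 GB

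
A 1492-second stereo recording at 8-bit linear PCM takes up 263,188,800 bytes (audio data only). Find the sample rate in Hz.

88,200 Hz

Bytes = sample_rate × seconds × bytes_per_sample × channels.
sample_rate = 263,188,800 / (1,492 × 1 × 2) = 263,188,800 / 2,984 = 88,200 Hz.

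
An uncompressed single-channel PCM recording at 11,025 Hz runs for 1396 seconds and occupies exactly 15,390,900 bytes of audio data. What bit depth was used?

Bytes per sample = 15,390,900 / (11,025 × 1,396 × 1) = 15,390,900 / 15,390,900 = 1.
Bit depth = 1 × 8 = 8 bits.

8 bits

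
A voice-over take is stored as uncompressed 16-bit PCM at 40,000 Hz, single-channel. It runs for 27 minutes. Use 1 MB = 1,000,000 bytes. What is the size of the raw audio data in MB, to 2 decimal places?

129.60 MB

Duration = 27 minutes = 1,620 s.
Bytes = 40,000 samples/s × 1,620 s × 2 bytes/sample × 1 ch = 129,600,000 bytes.
129,600,000 / 1,000,000 = 129.60 MB.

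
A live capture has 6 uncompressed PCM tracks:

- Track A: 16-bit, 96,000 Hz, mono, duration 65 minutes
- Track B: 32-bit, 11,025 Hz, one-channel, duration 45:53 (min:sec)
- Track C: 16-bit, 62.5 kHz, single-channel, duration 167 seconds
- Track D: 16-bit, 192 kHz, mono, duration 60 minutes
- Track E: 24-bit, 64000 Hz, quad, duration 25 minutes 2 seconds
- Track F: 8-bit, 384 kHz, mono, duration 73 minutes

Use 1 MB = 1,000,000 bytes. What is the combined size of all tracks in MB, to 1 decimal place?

Track A: 65 minutes = 3,900 s; 96,000 × 3,900 × 2 × 1 = 748,800,000 bytes.
Track B: 45:53 (min:sec) = 2,753 s; 11,025 × 2,753 × 4 × 1 = 121,407,300 bytes.
Track C: 62,500 × 167 × 2 × 1 = 20,875,000 bytes.
Track D: 60 minutes = 3,600 s; 192,000 × 3,600 × 2 × 1 = 1,382,400,000 bytes.
Track E: 25 minutes 2 seconds = 1,502 s; 64,000 × 1,502 × 3 × 4 = 1,153,536,000 bytes.
Track F: 73 minutes = 4,380 s; 384,000 × 4,380 × 1 × 1 = 1,681,920,000 bytes.
Total = 5,108,938,300 bytes = 5108.9 MB.

5108.9 MB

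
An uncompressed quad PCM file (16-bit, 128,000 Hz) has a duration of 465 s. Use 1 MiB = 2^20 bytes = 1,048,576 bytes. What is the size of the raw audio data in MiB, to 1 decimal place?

454.1 MiB

Bytes = 128,000 samples/s × 465 s × 2 bytes/sample × 4 ch = 476,160,000 bytes.
476,160,000 / 1,048,576 = 454.1 MiB.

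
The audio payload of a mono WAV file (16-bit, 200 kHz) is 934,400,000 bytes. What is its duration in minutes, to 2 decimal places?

38.93 minutes

Byte rate = 200,000 × 2 × 1 = 400,000 bytes/s.
Duration = 934,400,000 / 400,000 = 2,336 s.
2,336 s / 60 = 38.93 minutes.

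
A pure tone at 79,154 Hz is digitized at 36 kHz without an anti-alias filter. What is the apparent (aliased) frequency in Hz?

7,154 Hz

Nyquist = 36,000/2 = 18,000 Hz; 79,154 Hz exceeds it.
Alias = |79,154 − 2×36,000| = |79,154 − 72,000| = 7,154 Hz.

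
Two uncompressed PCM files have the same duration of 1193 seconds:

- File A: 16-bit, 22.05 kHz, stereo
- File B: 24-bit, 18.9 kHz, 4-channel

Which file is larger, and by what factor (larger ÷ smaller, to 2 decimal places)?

File B, by a factor of 2.57

File A: 22,050 × 2 × 2 = 88,200 bytes/s.
File B: 18,900 × 3 × 4 = 226,800 bytes/s.
File B is larger; ratio = 270,572,400 / 105,222,600 = 2.57.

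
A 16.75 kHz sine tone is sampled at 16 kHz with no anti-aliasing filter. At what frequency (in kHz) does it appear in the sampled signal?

Nyquist = 16,000/2 = 8,000 Hz; 16,750 Hz exceeds it.
Alias = |16,750 − 1×16,000| = |16,750 − 16,000| = 750 Hz = 0.75 kHz.

0.75 kHz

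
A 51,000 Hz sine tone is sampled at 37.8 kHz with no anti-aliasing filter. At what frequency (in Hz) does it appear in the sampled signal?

Nyquist = 37,800/2 = 18,900 Hz; 51,000 Hz exceeds it.
Alias = |51,000 − 1×37,800| = |51,000 − 37,800| = 13,200 Hz.

13,200 Hz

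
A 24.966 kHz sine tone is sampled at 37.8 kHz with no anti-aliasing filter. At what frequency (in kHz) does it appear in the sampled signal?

12.834 kHz

Nyquist = 37,800/2 = 18,900 Hz; 24,966 Hz exceeds it.
Alias = |24,966 − 1×37,800| = |24,966 − 37,800| = 12,834 Hz = 12.834 kHz.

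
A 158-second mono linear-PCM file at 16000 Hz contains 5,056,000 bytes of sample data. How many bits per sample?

16 bits

Bytes per sample = 5,056,000 / (16,000 × 158 × 1) = 5,056,000 / 2,528,000 = 2.
Bit depth = 2 × 8 = 16 bits.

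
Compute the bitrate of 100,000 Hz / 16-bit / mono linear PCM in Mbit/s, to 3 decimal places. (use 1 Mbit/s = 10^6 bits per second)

1.600 Mbit/s

Bit rate = 100,000 × 16 × 1 = 1,600,000 bits/s.
= 1.600 Mbit/s.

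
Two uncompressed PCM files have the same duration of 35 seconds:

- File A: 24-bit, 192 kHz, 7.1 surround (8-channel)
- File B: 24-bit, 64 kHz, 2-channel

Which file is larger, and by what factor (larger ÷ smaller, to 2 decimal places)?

File A: 192,000 × 3 × 8 = 4,608,000 bytes/s.
File B: 64,000 × 3 × 2 = 384,000 bytes/s.
File A is larger; ratio = 161,280,000 / 13,440,000 = 12.00.

File A, by a factor of 12.00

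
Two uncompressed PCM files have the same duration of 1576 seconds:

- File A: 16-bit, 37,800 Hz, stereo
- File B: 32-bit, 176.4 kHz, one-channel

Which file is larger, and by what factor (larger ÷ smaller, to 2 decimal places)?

File B, by a factor of 4.67

File A: 37,800 × 2 × 2 = 151,200 bytes/s.
File B: 176,400 × 4 × 1 = 705,600 bytes/s.
File B is larger; ratio = 1,112,025,600 / 238,291,200 = 4.67.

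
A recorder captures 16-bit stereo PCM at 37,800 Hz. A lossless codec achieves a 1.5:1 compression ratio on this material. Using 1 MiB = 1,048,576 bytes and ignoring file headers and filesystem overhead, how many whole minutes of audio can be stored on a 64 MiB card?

11 minutes

Uncompressed byte rate = 37,800 × 2 × 2 = 151,200 bytes/s.
After 1.5:1 compression, effective rate ≈ 100800 bytes/s.
Capacity = 64 × 1,048,576 = 67,108,864 bytes.
67,108,864 / effective rate ≈ 665.76 s → 11 minutes.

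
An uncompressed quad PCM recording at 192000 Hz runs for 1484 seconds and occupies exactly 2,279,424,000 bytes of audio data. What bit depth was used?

16 bits

Bytes per sample = 2,279,424,000 / (192,000 × 1,484 × 4) = 2,279,424,000 / 1,139,712,000 = 2.
Bit depth = 2 × 8 = 16 bits.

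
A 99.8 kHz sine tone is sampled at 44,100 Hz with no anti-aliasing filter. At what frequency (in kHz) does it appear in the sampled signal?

Nyquist = 44,100/2 = 22,050 Hz; 99,800 Hz exceeds it.
Alias = |99,800 − 2×44,100| = |99,800 − 88,200| = 11,600 Hz = 11.6 kHz.

11.6 kHz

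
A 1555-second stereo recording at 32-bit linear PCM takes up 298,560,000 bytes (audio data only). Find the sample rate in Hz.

24,000 Hz

Bytes = sample_rate × seconds × bytes_per_sample × channels.
sample_rate = 298,560,000 / (1,555 × 4 × 2) = 298,560,000 / 12,440 = 24,000 Hz.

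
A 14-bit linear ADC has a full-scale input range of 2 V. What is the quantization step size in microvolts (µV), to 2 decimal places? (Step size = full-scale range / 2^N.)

2 V / 2^14 = 2 / 16,384 V = 122.07 µV.

122.07 µV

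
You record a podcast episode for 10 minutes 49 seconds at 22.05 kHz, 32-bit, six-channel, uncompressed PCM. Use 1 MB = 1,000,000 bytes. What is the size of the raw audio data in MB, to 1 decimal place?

Duration = 10 minutes 49 seconds = 649 s.
Bytes = 22,050 samples/s × 649 s × 4 bytes/sample × 6 ch = 343,450,800 bytes.
343,450,800 / 1,000,000 = 343.5 MB.

343.5 MB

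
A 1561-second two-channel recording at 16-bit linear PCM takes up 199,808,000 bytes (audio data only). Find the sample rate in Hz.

32,000 Hz

Bytes = sample_rate × seconds × bytes_per_sample × channels.
sample_rate = 199,808,000 / (1,561 × 2 × 2) = 199,808,000 / 6,244 = 32,000 Hz.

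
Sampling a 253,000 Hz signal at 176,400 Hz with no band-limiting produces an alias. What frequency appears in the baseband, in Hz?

76,600 Hz

Nyquist = 176,400/2 = 88,200 Hz; 253,000 Hz exceeds it.
Alias = |253,000 − 1×176,400| = |253,000 − 176,400| = 76,600 Hz.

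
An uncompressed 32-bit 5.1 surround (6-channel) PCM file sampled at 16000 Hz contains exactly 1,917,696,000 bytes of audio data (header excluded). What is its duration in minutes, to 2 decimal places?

83.23 minutes

Byte rate = 16,000 × 4 × 6 = 384,000 bytes/s.
Duration = 1,917,696,000 / 384,000 = 4,994 s.
4,994 s / 60 = 83.23 minutes.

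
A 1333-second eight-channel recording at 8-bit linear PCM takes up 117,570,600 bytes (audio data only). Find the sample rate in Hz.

Bytes = sample_rate × seconds × bytes_per_sample × channels.
sample_rate = 117,570,600 / (1,333 × 1 × 8) = 117,570,600 / 10,664 = 11,025 Hz.

11,025 Hz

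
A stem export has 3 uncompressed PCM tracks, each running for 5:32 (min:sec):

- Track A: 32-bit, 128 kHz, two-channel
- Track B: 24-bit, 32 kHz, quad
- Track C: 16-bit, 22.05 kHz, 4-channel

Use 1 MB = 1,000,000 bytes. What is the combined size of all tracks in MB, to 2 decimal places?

526.02 MB

5:32 (min:sec) = 332 s.
Track A: 128,000 × 332 × 4 × 2 = 339,968,000 bytes.
Track B: 32,000 × 332 × 3 × 4 = 127,488,000 bytes.
Track C: 22,050 × 332 × 2 × 4 = 58,564,800 bytes.
Total = 526,020,800 bytes = 526.02 MB.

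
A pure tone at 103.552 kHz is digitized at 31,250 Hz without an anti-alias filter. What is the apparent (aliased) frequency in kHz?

Nyquist = 31,250/2 = 15,625 Hz; 103,552 Hz exceeds it.
Alias = |103,552 − 3×31,250| = |103,552 − 93,750| = 9,802 Hz = 9.802 kHz.

9.802 kHz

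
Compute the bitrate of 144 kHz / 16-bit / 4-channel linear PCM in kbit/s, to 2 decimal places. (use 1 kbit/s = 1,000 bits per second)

9216.00 kbit/s

Bit rate = 144,000 × 16 × 4 = 9,216,000 bits/s.
= 9216.00 kbit/s.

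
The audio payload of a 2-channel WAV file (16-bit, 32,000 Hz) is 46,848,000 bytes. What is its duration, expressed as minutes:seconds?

Byte rate = 32,000 × 2 × 2 = 128,000 bytes/s.
Duration = 46,848,000 / 128,000 = 366 s.
366 s = 6:06.

6:06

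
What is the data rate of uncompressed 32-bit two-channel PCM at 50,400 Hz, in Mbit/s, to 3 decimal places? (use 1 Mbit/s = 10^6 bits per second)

Bit rate = 50,400 × 32 × 2 = 3,225,600 bits/s.
= 3.226 Mbit/s.

3.226 Mbit/s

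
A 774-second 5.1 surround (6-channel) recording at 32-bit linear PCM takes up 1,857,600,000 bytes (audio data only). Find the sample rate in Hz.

100,000 Hz

Bytes = sample_rate × seconds × bytes_per_sample × channels.
sample_rate = 1,857,600,000 / (774 × 4 × 6) = 1,857,600,000 / 18,576 = 100,000 Hz.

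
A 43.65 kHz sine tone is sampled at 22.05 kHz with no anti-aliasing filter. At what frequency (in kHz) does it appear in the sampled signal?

0.45 kHz

Nyquist = 22,050/2 = 11,025 Hz; 43,650 Hz exceeds it.
Alias = |43,650 − 2×22,050| = |43,650 − 44,100| = 450 Hz = 0.45 kHz.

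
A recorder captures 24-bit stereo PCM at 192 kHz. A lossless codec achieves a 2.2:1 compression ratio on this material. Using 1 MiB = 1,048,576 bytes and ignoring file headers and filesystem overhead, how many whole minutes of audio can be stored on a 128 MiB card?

Uncompressed byte rate = 192,000 × 3 × 2 = 1,152,000 bytes/s.
After 2.2:1 compression, effective rate ≈ 523636.36 bytes/s.
Capacity = 128 × 1,048,576 = 134,217,728 bytes.
134,217,728 / effective rate ≈ 256.32 s → 4 minutes.

4 minutes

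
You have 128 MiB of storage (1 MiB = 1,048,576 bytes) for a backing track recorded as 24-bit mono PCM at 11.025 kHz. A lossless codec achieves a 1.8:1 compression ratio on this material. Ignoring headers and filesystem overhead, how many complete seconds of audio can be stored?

7,304 seconds

Uncompressed byte rate = 11,025 × 3 × 1 = 33,075 bytes/s.
After 1.8:1 compression, effective rate ≈ 18375 bytes/s.
Capacity = 128 × 1,048,576 = 134,217,728 bytes.
134,217,728 / effective rate ≈ 7304.37 s → 7,304 seconds.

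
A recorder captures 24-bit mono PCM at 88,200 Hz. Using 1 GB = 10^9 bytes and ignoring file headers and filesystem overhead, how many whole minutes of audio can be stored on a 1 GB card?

Uncompressed byte rate = 88,200 × 3 × 1 = 264,600 bytes/s.
Capacity = 1 × 1,000,000,000 = 1,000,000,000 bytes.
1,000,000,000 / 264,600 ≈ 3779.29 s → 62 minutes.

62 minutes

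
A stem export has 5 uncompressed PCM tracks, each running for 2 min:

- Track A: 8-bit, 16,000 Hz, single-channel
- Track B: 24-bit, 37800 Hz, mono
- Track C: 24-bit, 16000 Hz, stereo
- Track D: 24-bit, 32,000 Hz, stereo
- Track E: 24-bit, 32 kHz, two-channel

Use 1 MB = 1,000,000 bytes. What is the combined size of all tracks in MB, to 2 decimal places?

2 min = 120 s.
Track A: 16,000 × 120 × 1 × 1 = 1,920,000 bytes.
Track B: 37,800 × 120 × 3 × 1 = 13,608,000 bytes.
Track C: 16,000 × 120 × 3 × 2 = 11,520,000 bytes.
Track D: 32,000 × 120 × 3 × 2 = 23,040,000 bytes.
Track E: 32,000 × 120 × 3 × 2 = 23,040,000 bytes.
Total = 73,128,000 bytes = 73.13 MB.

73.13 MB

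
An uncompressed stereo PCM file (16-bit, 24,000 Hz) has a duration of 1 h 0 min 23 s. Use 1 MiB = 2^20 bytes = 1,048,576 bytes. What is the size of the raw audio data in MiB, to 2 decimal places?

Duration = 1 h 0 min 23 s = 3,623 s.
Bytes = 24,000 samples/s × 3,623 s × 2 bytes/sample × 2 ch = 347,808,000 bytes.
347,808,000 / 1,048,576 = 331.70 MiB.

331.70 MiB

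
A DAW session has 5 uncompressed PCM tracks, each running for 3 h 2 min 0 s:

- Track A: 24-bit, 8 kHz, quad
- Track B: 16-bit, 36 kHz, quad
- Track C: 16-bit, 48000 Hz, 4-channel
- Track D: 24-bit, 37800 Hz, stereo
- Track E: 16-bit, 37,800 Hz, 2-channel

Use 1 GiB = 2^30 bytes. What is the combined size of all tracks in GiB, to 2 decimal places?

11.65 GiB

3 h 2 min 0 s = 10,920 s.
Track A: 8,000 × 10,920 × 3 × 4 = 1,048,320,000 bytes.
Track B: 36,000 × 10,920 × 2 × 4 = 3,144,960,000 bytes.
Track C: 48,000 × 10,920 × 2 × 4 = 4,193,280,000 bytes.
Track D: 37,800 × 10,920 × 3 × 2 = 2,476,656,000 bytes.
Track E: 37,800 × 10,920 × 2 × 2 = 1,651,104,000 bytes.
Total = 12,514,320,000 bytes = 11.65 GiB.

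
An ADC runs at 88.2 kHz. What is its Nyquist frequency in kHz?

44.1 kHz

Nyquist frequency = sample rate / 2 = 88,200 / 2 = 44.1 kHz.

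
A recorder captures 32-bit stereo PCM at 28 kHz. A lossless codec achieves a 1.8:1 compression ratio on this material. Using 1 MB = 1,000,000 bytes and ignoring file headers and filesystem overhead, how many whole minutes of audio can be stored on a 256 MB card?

34 minutes

Uncompressed byte rate = 28,000 × 4 × 2 = 224,000 bytes/s.
After 1.8:1 compression, effective rate ≈ 124444.44 bytes/s.
Capacity = 256 × 1,000,000 = 256,000,000 bytes.
256,000,000 / effective rate ≈ 2057.14 s → 34 minutes.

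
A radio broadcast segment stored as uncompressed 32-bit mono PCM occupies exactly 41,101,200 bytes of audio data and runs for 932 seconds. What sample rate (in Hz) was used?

11,025 Hz

Bytes = sample_rate × seconds × bytes_per_sample × channels.
sample_rate = 41,101,200 / (932 × 4 × 1) = 41,101,200 / 3,728 = 11,025 Hz.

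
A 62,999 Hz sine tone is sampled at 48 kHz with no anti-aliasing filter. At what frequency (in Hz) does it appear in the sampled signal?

14,999 Hz

Nyquist = 48,000/2 = 24,000 Hz; 62,999 Hz exceeds it.
Alias = |62,999 − 1×48,000| = |62,999 − 48,000| = 14,999 Hz.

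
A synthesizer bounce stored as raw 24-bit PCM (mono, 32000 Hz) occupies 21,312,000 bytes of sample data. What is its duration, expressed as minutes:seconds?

3:42

Byte rate = 32,000 × 3 × 1 = 96,000 bytes/s.
Duration = 21,312,000 / 96,000 = 222 s.
222 s = 3:42.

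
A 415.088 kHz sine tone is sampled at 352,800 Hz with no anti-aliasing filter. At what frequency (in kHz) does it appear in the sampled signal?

62.288 kHz

Nyquist = 352,800/2 = 176,400 Hz; 415,088 Hz exceeds it.
Alias = |415,088 − 1×352,800| = |415,088 − 352,800| = 62,288 Hz = 62.288 kHz.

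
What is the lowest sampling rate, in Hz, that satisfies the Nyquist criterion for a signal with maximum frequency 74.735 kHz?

149,470 Hz

Minimum sample rate = 2 × 74,735 Hz = 149,470 Hz.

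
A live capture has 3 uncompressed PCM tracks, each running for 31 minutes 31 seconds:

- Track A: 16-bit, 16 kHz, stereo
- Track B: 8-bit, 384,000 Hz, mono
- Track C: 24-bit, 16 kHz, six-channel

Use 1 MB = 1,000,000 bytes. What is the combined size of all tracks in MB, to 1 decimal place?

31 minutes 31 seconds = 1,891 s.
Track A: 16,000 × 1,891 × 2 × 2 = 121,024,000 bytes.
Track B: 384,000 × 1,891 × 1 × 1 = 726,144,000 bytes.
Track C: 16,000 × 1,891 × 3 × 6 = 544,608,000 bytes.
Total = 1,391,776,000 bytes = 1391.8 MB.

1391.8 MB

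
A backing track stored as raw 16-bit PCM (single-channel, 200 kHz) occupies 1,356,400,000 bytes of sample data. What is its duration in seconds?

Byte rate = 200,000 × 2 × 1 = 400,000 bytes/s.
Duration = 1,356,400,000 / 400,000 = 3,391 s.

3,391 seconds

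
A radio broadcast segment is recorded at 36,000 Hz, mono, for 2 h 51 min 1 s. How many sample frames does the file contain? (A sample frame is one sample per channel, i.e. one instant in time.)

2 h 51 min 1 s = 10,261 s.
36,000 samples/s × 10,261 s = 369,396,000 frames.

369,396,000 sample frames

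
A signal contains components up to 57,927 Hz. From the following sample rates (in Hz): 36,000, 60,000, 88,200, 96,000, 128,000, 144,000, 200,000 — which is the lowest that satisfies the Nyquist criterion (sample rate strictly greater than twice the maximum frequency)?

Need sample rate > 2 × 57,927 = 115,854 Hz.
Lowest listed rate above 115,854 Hz is 128,000 Hz.

128,000 Hz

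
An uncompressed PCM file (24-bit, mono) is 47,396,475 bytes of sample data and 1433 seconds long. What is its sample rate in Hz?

11,025 Hz

Bytes = sample_rate × seconds × bytes_per_sample × channels.
sample_rate = 47,396,475 / (1,433 × 3 × 1) = 47,396,475 / 4,299 = 11,025 Hz.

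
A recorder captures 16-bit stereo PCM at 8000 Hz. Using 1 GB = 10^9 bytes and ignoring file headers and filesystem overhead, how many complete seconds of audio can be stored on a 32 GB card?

Uncompressed byte rate = 8,000 × 2 × 2 = 32,000 bytes/s.
Capacity = 32 × 1,000,000,000 = 32,000,000,000 bytes.
32,000,000,000 / 32,000 ≈ 1000000 s → 1,000,000 seconds.

1,000,000 seconds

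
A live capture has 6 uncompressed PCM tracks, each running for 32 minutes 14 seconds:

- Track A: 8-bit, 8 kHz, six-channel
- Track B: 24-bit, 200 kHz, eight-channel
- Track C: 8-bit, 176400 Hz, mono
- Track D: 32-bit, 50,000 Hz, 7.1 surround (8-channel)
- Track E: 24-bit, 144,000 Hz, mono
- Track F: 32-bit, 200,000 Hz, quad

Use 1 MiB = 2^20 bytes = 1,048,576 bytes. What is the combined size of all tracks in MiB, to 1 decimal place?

32 minutes 14 seconds = 1,934 s.
Track A: 8,000 × 1,934 × 1 × 6 = 92,832,000 bytes.
Track B: 200,000 × 1,934 × 3 × 8 = 9,283,200,000 bytes.
Track C: 176,400 × 1,934 × 1 × 1 = 341,157,600 bytes.
Track D: 50,000 × 1,934 × 4 × 8 = 3,094,400,000 bytes.
Track E: 144,000 × 1,934 × 3 × 1 = 835,488,000 bytes.
Track F: 200,000 × 1,934 × 4 × 4 = 6,188,800,000 bytes.
Total = 19,835,877,600 bytes = 18917.0 MiB.

18917.0 MiB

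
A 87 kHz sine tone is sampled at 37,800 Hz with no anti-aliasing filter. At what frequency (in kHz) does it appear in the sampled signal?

Nyquist = 37,800/2 = 18,900 Hz; 87,000 Hz exceeds it.
Alias = |87,000 − 2×37,800| = |87,000 − 75,600| = 11,400 Hz = 11.4 kHz.

11.4 kHz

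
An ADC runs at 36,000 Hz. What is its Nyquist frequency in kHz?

Nyquist frequency = sample rate / 2 = 36,000 / 2 = 18 kHz.

18 kHz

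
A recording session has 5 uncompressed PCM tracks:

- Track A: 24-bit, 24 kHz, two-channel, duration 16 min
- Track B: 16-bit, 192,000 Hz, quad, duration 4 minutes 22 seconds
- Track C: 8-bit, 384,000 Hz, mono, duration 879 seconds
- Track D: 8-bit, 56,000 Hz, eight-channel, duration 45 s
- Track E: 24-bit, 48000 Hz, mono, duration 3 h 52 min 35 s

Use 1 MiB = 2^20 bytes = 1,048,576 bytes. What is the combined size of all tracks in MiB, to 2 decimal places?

2773.18 MiB

Track A: 16 min = 960 s; 24,000 × 960 × 3 × 2 = 138,240,000 bytes.
Track B: 4 minutes 22 seconds = 262 s; 192,000 × 262 × 2 × 4 = 402,432,000 bytes.
Track C: 384,000 × 879 × 1 × 1 = 337,536,000 bytes.
Track D: 56,000 × 45 × 1 × 8 = 20,160,000 bytes.
Track E: 3 h 52 min 35 s = 13,955 s; 48,000 × 13,955 × 3 × 1 = 2,009,520,000 bytes.
Total = 2,907,888,000 bytes = 2773.18 MiB.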